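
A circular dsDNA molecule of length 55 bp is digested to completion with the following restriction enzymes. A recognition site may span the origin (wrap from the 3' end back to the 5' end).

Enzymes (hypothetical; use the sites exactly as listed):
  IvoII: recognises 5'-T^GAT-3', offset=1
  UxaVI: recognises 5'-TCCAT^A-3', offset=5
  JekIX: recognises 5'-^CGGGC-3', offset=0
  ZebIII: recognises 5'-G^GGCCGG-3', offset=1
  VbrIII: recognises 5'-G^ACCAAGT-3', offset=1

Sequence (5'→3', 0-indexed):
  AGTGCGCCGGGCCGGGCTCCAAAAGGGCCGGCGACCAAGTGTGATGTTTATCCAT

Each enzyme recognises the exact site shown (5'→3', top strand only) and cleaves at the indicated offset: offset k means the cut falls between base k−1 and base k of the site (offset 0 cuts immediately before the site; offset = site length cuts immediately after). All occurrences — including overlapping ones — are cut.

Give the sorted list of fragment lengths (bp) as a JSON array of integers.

Scan for sites:
  IvoII (TGAT, off=1): starts [41] → cuts [42]
  UxaVI (TCCATA, off=5): starts [50] → cuts [0]
  JekIX (CGGGC, off=0): starts [7, 12] → cuts [7, 12]
  ZebIII (GGGCCGG, off=1): starts [8, 24] → cuts [9, 25]
  VbrIII (GACCAAGT, off=1): starts [32] → cuts [33]

All cut coordinates (distinct, sorted): [0, 7, 9, 12, 25, 33, 42]

Fragment lengths:
  0→7: 7 bp
  7→9: 2 bp
  9→12: 3 bp
  12→25: 13 bp
  25→33: 8 bp
  33→42: 9 bp
  42→0 (wrap): 55-42+0 = 13 bp

[2,3,7,8,9,13,13]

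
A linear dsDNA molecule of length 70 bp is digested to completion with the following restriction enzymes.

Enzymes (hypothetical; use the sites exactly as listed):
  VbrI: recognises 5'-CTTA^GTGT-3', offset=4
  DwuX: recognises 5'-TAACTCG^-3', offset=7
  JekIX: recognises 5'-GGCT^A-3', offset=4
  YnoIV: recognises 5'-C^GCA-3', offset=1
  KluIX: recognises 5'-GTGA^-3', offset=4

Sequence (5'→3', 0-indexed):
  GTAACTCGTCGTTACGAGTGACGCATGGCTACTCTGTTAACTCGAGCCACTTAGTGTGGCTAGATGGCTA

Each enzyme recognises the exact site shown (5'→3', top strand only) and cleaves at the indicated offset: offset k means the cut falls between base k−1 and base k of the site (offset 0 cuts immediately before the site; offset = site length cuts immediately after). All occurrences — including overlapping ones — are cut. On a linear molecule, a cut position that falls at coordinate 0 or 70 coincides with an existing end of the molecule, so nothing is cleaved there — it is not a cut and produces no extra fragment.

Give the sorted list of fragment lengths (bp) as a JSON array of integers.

[1,1,8,8,8,8,9,13,14]

Scan for sites:
  VbrI (CTTAGTGT, off=4): starts [49] → cuts [53]
  DwuX (TAACTCG, off=7): starts [1, 37] → cuts [8, 44]
  JekIX (GGCTA, off=4): starts [26, 57, 65] → cuts [30, 61, 69]
  YnoIV (CGCA, off=1): starts [21] → cuts [22]
  KluIX (GTGA, off=4): starts [17] → cuts [21]

Pooled cuts: [8, 21, 22, 30, 44, 53, 61, 69]

Fragment lengths:
  [0,8): 8 bp
  [8,21): 13 bp
  [21,22): 1 bp
  [22,30): 8 bp
  [30,44): 14 bp
  [44,53): 9 bp
  [53,61): 8 bp
  [61,69): 8 bp
  [69,70): 1 bp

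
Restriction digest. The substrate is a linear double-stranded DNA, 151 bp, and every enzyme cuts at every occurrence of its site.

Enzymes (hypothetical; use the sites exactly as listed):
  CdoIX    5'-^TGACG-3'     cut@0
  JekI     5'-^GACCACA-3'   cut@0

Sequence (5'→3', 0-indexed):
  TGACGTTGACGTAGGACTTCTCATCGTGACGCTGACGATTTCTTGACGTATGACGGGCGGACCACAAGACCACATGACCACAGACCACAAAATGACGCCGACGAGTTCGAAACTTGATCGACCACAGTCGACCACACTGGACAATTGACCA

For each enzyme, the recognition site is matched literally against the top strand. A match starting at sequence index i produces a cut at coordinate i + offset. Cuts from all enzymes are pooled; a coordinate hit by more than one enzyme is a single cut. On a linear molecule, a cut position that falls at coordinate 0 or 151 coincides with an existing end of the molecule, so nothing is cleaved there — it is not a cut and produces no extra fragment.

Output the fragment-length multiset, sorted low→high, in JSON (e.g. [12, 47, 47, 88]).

[6,6,7,7,8,8,9,10,10,11,20,22,27]

Site scan:
  CdoIX (TGACG, off=0): starts [0, 6, 26, 32, 43, 50, 92] → cuts [6, 26, 32, 43, 50, 92] (position 0 is a terminus of the linear molecule — no cut)
  JekI (GACCACA, off=0): starts [59, 67, 75, 82, 119, 129] → cuts [59, 67, 75, 82, 119, 129]

Pooled cuts: [6, 26, 32, 43, 50, 59, 67, 75, 82, 92, 119, 129]

Fragments:
  [0,6): 6 bp
  [6,26): 20 bp
  [26,32): 6 bp
  [32,43): 11 bp
  [43,50): 7 bp
  [50,59): 9 bp
  [59,67): 8 bp
  [67,75): 8 bp
  [75,82): 7 bp
  [82,92): 10 bp
  [92,119): 27 bp
  [119,129): 10 bp
  [129,151): 22 bp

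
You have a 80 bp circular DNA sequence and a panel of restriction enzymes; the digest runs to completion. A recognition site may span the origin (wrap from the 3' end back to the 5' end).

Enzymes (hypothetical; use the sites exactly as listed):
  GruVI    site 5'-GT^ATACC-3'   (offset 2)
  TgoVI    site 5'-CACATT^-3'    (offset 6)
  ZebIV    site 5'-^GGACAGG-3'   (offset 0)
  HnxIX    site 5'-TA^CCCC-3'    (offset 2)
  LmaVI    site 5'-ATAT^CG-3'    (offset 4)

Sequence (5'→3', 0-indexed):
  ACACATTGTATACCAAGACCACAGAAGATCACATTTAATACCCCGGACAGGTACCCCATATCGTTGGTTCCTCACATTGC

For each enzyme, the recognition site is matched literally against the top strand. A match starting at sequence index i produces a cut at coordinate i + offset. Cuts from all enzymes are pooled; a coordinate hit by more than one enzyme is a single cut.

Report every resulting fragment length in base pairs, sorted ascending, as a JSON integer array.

Per-enzyme occurrences:
  GruVI (GTATACC, off=2): starts [7] → cuts [9]
  TgoVI (CACATT, off=6): starts [1, 29, 72] → cuts [7, 35, 78]
  ZebIV (GGACAGG, off=0): starts [44] → cuts [44]
  HnxIX (TACCCC, off=2): starts [38, 51] → cuts [40, 53]
  LmaVI (ATATCG, off=4): starts [57] → cuts [61]

Pooled cuts: [7, 9, 35, 40, 44, 53, 61, 78]

Fragment lengths:
  7→9: 2 bp
  9→35: 26 bp
  35→40: 5 bp
  40→44: 4 bp
  44→53: 9 bp
  53→61: 8 bp
  61→78: 17 bp
  78→7 (wrap): 80-78+7 = 9 bp

[2,4,5,8,9,9,17,26]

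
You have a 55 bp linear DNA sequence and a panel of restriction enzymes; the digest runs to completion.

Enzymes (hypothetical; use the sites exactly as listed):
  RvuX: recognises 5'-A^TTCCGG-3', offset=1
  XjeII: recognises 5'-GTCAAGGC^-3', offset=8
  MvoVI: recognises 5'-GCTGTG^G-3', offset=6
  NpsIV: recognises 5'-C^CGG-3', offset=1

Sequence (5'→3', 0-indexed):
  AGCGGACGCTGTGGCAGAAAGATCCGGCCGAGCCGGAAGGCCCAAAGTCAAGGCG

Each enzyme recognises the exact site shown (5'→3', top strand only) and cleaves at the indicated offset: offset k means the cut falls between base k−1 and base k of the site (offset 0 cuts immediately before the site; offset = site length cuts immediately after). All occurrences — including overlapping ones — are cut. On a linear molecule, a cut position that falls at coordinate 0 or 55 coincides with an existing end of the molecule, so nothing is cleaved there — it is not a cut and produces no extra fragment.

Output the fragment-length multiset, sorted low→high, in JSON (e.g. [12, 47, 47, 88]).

[1,9,11,13,21]

Scan for sites:
  RvuX (ATTCCGG, off=1): no sites
  XjeII GTCAAGGC/8: at [46] ⇒ [54]
  MvoVI GCTGTGG/6: at [7] ⇒ [13]
  NpsIV CCGG/1: at [23, 32] ⇒ [24, 33]

All cut coordinates (distinct, sorted): [13, 24, 33, 54]

Fragments:
  [0,13): 13 bp
  [13,24): 11 bp
  [24,33): 9 bp
  [33,54): 21 bp
  [54,55): 1 bp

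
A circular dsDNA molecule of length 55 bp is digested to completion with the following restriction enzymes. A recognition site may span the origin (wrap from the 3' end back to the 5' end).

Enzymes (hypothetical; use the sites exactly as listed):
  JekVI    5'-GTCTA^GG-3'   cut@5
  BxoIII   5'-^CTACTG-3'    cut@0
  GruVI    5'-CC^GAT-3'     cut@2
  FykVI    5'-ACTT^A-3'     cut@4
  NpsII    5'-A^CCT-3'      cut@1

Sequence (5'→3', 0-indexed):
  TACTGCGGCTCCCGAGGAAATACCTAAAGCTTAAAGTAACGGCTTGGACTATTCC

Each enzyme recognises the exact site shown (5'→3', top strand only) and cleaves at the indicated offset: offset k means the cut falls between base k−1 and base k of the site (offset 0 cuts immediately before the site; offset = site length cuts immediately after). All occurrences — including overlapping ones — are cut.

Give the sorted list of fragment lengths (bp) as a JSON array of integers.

Site scan:
  JekVI (GTCTAGG, off=5): no sites
  BxoIII (CTACTG, off=0): starts [54] → cuts [54]
  GruVI (CCGAT, off=2): no sites
  FykVI (ACTTA, off=4): no sites
  NpsII (ACCT, off=1): starts [21] → cuts [22]

All cut coordinates (distinct, sorted): [22, 54]

Fragment lengths:
  22→54: 32 bp
  54→22 (wrap): 55-54+22 = 23 bp

[23,32]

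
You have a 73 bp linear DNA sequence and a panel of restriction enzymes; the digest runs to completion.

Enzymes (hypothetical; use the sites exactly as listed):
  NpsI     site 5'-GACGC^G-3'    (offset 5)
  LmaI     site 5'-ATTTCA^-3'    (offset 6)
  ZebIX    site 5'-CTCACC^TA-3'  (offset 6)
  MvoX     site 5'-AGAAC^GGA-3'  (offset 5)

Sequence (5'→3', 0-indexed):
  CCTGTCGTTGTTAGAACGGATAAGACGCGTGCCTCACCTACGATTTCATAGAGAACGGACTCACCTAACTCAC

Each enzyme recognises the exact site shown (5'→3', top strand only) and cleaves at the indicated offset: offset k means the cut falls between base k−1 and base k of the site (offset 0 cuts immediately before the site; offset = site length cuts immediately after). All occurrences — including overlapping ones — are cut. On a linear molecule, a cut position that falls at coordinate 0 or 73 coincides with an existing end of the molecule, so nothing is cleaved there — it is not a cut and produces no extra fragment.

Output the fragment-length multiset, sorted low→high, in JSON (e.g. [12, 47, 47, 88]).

Site scan:
  NpsI (GACGCG, off=5): starts [23] → cuts [28]
  LmaI (ATTTCA, off=6): starts [42] → cuts [48]
  ZebIX (CTCACCTA, off=6): starts [32, 59] → cuts [38, 65]
  MvoX (AGAACGGA, off=5): starts [12, 51] → cuts [17, 56]

Pooled cuts: [17, 28, 38, 48, 56, 65]

Fragment lengths:
  [0,17): 17 bp
  [17,28): 11 bp
  [28,38): 10 bp
  [38,48): 10 bp
  [48,56): 8 bp
  [56,65): 9 bp
  [65,73): 8 bp

[8,8,9,10,10,11,17]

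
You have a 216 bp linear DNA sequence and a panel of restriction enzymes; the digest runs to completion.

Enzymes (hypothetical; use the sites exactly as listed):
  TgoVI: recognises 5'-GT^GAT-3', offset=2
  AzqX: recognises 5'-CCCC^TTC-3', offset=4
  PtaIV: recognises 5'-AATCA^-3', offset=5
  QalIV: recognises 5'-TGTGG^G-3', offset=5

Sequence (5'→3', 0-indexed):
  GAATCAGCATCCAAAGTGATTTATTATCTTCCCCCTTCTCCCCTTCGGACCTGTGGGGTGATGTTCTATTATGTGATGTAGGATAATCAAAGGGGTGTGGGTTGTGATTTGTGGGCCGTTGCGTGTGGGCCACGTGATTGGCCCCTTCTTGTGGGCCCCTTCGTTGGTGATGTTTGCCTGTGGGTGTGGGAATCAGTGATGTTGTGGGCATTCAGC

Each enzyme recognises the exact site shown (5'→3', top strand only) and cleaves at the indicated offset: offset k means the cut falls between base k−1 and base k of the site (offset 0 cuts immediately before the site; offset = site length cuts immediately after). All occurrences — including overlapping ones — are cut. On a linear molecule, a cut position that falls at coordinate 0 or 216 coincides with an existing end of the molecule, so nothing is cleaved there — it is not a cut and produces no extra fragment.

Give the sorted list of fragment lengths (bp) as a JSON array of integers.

[2,3,5,5,6,6,6,7,8,9,9,9,9,10,10,11,11,13,14,15,15,15,18]

Per-enzyme occurrences:
  TgoVI GTGAT/2: at [15, 57, 72, 103, 133, 166, 195] ⇒ [17, 59, 74, 105, 135, 168, 197]
  AzqX CCCCTTC/4: at [31, 39, 141, 155] ⇒ [35, 43, 145, 159]
  PtaIV AATCA/5: at [1, 84, 190] ⇒ [6, 89, 195]
  QalIV TGTGGG/5: at [51, 95, 109, 123, 149, 178, 184, 202] ⇒ [56, 100, 114, 128, 154, 183, 189, 207]

Pooled cuts: [6, 17, 35, 43, 56, 59, 74, 89, 100, 105, 114, 128, 135, 145, 154, 159, 168, 183, 189, 195, 197, 207]

Fragment lengths:
  [0,6): 6 bp
  [6,17): 11 bp
  [17,35): 18 bp
  [35,43): 8 bp
  [43,56): 13 bp
  [56,59): 3 bp
  [59,74): 15 bp
  [74,89): 15 bp
  [89,100): 11 bp
  [100,105): 5 bp
  [105,114): 9 bp
  [114,128): 14 bp
  [128,135): 7 bp
  [135,145): 10 bp
  [145,154): 9 bp
  [154,159): 5 bp
  [159,168): 9 bp
  [168,183): 15 bp
  [183,189): 6 bp
  [189,195): 6 bp
  [195,197): 2 bp
  [197,207): 10 bp
  [207,216): 9 bp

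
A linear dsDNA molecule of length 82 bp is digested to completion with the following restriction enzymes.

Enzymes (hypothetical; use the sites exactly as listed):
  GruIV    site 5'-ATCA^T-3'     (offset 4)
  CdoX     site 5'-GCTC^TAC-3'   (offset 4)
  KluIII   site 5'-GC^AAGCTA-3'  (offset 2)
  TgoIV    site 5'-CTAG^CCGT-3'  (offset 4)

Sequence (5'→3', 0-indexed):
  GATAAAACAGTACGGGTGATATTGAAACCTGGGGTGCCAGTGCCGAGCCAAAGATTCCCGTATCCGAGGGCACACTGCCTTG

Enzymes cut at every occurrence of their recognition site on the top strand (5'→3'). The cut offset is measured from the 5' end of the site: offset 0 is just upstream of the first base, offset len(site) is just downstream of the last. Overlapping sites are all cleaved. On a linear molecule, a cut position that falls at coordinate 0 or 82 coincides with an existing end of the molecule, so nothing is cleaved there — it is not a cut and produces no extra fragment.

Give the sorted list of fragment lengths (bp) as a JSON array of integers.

[82]

Scan for sites:
  GruIV (ATCAT, off=4): no sites
  CdoX (GCTCTAC, off=4): no sites
  KluIII (GCAAGCTA, off=2): no sites
  TgoIV (CTAGCCGT, off=4): no sites

All cut coordinates (distinct, sorted): ∅

Fragment lengths:
  no cuts → one linear fragment of 82 bp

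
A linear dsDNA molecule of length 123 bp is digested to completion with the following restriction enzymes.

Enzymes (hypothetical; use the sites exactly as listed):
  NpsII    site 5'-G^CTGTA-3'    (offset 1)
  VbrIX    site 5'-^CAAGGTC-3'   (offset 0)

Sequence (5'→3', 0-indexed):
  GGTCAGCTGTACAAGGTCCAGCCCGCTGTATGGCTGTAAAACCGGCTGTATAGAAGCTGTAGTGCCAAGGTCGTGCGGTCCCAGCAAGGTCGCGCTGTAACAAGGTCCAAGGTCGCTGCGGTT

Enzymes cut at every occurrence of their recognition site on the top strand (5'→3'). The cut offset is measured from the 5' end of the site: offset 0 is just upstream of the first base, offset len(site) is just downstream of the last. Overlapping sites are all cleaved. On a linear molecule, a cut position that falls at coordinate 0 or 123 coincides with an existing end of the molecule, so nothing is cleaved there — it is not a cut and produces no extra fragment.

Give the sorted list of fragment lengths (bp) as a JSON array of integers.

[5,6,6,7,8,9,10,11,12,14,16,19]

Scan for sites:
  NpsII (GCTGTA, off=1): starts [5, 24, 32, 44, 55, 93] → cuts [6, 25, 33, 45, 56, 94]
  VbrIX (CAAGGTC, off=0): starts [11, 65, 84, 100, 107] → cuts [11, 65, 84, 100, 107]

Pooled cuts: [6, 11, 25, 33, 45, 56, 65, 84, 94, 100, 107]

Fragments:
  [0,6): 6 bp
  [6,11): 5 bp
  [11,25): 14 bp
  [25,33): 8 bp
  [33,45): 12 bp
  [45,56): 11 bp
  [56,65): 9 bp
  [65,84): 19 bp
  [84,94): 10 bp
  [94,100): 6 bp
  [100,107): 7 bp
  [107,123): 16 bp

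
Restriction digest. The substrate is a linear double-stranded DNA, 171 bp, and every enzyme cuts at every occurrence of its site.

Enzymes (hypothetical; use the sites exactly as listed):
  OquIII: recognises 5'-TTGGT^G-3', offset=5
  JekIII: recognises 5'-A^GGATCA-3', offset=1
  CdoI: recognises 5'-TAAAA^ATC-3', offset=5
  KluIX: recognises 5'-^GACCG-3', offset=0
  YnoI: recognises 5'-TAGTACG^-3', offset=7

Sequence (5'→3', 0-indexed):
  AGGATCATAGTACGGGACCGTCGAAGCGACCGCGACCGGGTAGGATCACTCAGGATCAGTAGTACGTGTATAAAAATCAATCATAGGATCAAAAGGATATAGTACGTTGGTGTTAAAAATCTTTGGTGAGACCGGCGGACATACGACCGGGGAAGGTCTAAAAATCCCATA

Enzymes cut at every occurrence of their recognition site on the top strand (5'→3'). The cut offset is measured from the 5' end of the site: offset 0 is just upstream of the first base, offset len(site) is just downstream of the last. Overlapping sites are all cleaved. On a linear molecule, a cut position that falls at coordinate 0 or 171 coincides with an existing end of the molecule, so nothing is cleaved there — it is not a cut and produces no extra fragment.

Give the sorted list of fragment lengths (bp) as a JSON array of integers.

[1,1,2,5,6,7,8,9,9,9,10,10,12,13,14,15,19,21]

Scan for sites:
  OquIII (TTGGTG, off=5): starts [106, 122] → cuts [111, 127]
  JekIII (AGGATCA, off=1): starts [0, 41, 51, 84] → cuts [1, 42, 52, 85]
  CdoI (TAAAAATC, off=5): starts [70, 113, 158] → cuts [75, 118, 163]
  KluIX (GACCG, off=0): starts [15, 27, 33, 129, 144] → cuts [15, 27, 33, 129, 144]
  YnoI (TAGTACG, off=7): starts [7, 59, 99] → cuts [14, 66, 106]

All cut coordinates (distinct, sorted): [1, 14, 15, 27, 33, 42, 52, 66, 75, 85, 106, 111, 118, 127, 129, 144, 163]

Fragments:
  [0,1): 1 bp
  [1,14): 13 bp
  [14,15): 1 bp
  [15,27): 12 bp
  [27,33): 6 bp
  [33,42): 9 bp
  [42,52): 10 bp
  [52,66): 14 bp
  [66,75): 9 bp
  [75,85): 10 bp
  [85,106): 21 bp
  [106,111): 5 bp
  [111,118): 7 bp
  [118,127): 9 bp
  [127,129): 2 bp
  [129,144): 15 bp
  [144,163): 19 bp
  [163,171): 8 bp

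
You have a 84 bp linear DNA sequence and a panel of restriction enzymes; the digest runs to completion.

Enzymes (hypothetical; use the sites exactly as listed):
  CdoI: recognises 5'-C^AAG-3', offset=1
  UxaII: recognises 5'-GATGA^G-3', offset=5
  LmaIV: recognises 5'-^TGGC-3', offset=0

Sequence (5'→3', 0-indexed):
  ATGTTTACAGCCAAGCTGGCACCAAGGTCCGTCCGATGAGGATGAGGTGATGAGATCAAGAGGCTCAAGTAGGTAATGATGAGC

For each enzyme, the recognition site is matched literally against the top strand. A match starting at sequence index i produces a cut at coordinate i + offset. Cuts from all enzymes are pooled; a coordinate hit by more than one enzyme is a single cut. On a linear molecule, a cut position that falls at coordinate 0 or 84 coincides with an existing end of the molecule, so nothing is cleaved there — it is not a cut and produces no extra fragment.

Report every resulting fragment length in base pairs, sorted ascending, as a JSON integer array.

Scan for sites:
  CdoI (CAAG, off=1): starts [11, 22, 56, 65] → cuts [12, 23, 57, 66]
  UxaII (GATGAG, off=5): starts [34, 40, 48, 77] → cuts [39, 45, 53, 82]
  LmaIV (TGGC, off=0): starts [16] → cuts [16]

All cut coordinates (distinct, sorted): [12, 16, 23, 39, 45, 53, 57, 66, 82]

Fragments:
  [0,12): 12 bp
  [12,16): 4 bp
  [16,23): 7 bp
  [23,39): 16 bp
  [39,45): 6 bp
  [45,53): 8 bp
  [53,57): 4 bp
  [57,66): 9 bp
  [66,82): 16 bp
  [82,84): 2 bp

[2,4,4,6,7,8,9,12,16,16]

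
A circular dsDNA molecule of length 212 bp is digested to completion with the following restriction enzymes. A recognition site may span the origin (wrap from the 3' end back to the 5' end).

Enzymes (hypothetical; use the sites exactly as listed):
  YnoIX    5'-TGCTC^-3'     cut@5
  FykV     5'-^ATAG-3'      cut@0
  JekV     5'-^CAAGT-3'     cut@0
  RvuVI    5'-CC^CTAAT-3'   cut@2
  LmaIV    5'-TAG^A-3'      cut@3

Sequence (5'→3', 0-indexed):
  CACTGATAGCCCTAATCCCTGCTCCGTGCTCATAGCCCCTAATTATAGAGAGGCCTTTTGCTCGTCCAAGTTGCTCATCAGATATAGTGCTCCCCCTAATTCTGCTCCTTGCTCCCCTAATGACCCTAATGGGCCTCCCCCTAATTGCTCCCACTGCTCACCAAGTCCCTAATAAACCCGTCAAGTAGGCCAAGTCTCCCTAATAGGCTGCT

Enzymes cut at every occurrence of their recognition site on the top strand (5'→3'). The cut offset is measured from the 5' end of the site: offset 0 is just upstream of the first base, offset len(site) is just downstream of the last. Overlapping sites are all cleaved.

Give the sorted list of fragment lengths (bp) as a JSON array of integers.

Site scan:
  YnoIX (TGCTC, off=5): starts [19, 26, 58, 71, 87, 102, 109, 145, 154, 208] → cuts [1, 24, 31, 63, 76, 92, 107, 114, 150, 159]
  FykV (ATAG, off=0): starts [5, 31, 44, 83, 202] → cuts [5, 31, 44, 83, 202]
  JekV (CAAGT, off=0): starts [66, 161, 181, 190] → cuts [66, 161, 181, 190]
  RvuVI (CCCTAAT, off=2): starts [9, 36, 93, 114, 123, 138, 166, 197] → cuts [11, 38, 95, 116, 125, 140, 168, 199]
  LmaIV (TAGA, off=3): starts [45] → cuts [48]

All cut coordinates (distinct, sorted): [1, 5, 11, 24, 31, 38, 44, 48, 63, 66, 76, 83, 92, 95, 107, 114, 116, 125, 140, 150, 159, 161, 168, 181, 190, 199, 202]

Fragments:
  1→5: 4 bp
  5→11: 6 bp
  11→24: 13 bp
  24→31: 7 bp
  31→38: 7 bp
  38→44: 6 bp
  44→48: 4 bp
  48→63: 15 bp
  63→66: 3 bp
  66→76: 10 bp
  76→83: 7 bp
  83→92: 9 bp
  92→95: 3 bp
  95→107: 12 bp
  107→114: 7 bp
  114→116: 2 bp
  116→125: 9 bp
  125→140: 15 bp
  140→150: 10 bp
  150→159: 9 bp
  159→161: 2 bp
  161→168: 7 bp
  168→181: 13 bp
  181→190: 9 bp
  190→199: 9 bp
  199→202: 3 bp
  202→1 (wrap): 212-202+1 = 11 bp

[2,2,3,3,3,4,4,6,6,7,7,7,7,7,9,9,9,9,9,10,10,11,12,13,13,15,15]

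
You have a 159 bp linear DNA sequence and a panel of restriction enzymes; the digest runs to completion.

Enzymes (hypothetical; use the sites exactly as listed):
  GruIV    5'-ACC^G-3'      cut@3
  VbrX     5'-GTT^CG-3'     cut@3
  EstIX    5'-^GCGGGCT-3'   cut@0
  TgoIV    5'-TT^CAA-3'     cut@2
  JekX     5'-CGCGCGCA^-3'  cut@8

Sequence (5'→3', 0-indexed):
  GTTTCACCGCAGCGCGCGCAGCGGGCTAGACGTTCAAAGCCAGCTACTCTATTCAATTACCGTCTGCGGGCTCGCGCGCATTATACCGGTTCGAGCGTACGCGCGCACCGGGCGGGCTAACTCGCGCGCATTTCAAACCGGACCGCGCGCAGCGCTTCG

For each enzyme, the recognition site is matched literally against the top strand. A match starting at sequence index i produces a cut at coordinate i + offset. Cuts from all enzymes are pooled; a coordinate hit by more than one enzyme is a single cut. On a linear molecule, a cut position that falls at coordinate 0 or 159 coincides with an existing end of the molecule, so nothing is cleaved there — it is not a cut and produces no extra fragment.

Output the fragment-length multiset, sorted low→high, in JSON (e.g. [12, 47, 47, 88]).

Scan for sites:
  GruIV ACCG/3: at [5, 58, 84, 106, 136, 141] ⇒ [8, 61, 87, 109, 139, 144]
  VbrX GTTCG/3: at [88] ⇒ [91]
  EstIX GCGGGCT/0: at [20, 65, 111] ⇒ [20, 65, 111]
  TgoIV TTCAA/2: at [32, 51, 131] ⇒ [34, 53, 133]
  JekX CGCGCGCA/8: at [12, 72, 99, 122, 143] ⇒ [20, 80, 107, 130, 151]

Pooled cuts: [8, 20, 34, 53, 61, 65, 80, 87, 91, 107, 109, 111, 130, 133, 139, 144, 151]

Fragment lengths:
  [0,8): 8 bp
  [8,20): 12 bp
  [20,34): 14 bp
  [34,53): 19 bp
  [53,61): 8 bp
  [61,65): 4 bp
  [65,80): 15 bp
  [80,87): 7 bp
  [87,91): 4 bp
  [91,107): 16 bp
  [107,109): 2 bp
  [109,111): 2 bp
  [111,130): 19 bp
  [130,133): 3 bp
  [133,139): 6 bp
  [139,144): 5 bp
  [144,151): 7 bp
  [151,159): 8 bp

[2,2,3,4,4,5,6,7,7,8,8,8,12,14,15,16,19,19]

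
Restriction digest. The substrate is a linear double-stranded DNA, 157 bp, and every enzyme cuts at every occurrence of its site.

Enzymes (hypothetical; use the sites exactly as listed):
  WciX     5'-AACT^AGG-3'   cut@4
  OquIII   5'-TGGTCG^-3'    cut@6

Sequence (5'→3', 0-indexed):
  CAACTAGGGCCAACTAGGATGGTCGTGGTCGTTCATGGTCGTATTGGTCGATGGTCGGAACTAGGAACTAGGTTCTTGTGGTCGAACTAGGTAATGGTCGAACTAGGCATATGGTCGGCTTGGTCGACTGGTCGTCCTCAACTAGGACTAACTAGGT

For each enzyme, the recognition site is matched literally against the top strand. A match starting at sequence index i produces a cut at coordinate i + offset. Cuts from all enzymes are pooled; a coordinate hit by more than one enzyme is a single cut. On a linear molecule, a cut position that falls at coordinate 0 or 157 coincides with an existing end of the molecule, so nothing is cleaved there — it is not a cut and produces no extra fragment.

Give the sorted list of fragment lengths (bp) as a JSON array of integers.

Per-enzyme occurrences:
  WciX AACTAGG/4: at [1, 11, 58, 65, 84, 100, 139, 149] ⇒ [5, 15, 62, 69, 88, 104, 143, 153]
  OquIII TGGTCG/6: at [19, 25, 35, 44, 51, 78, 94, 111, 120, 128] ⇒ [25, 31, 41, 50, 57, 84, 100, 117, 126, 134]

All cut coordinates (distinct, sorted): [5, 15, 25, 31, 41, 50, 57, 62, 69, 84, 88, 100, 104, 117, 126, 134, 143, 153]

Fragments:
  [0,5): 5 bp
  [5,15): 10 bp
  [15,25): 10 bp
  [25,31): 6 bp
  [31,41): 10 bp
  [41,50): 9 bp
  [50,57): 7 bp
  [57,62): 5 bp
  [62,69): 7 bp
  [69,84): 15 bp
  [84,88): 4 bp
  [88,100): 12 bp
  [100,104): 4 bp
  [104,117): 13 bp
  [117,126): 9 bp
  [126,134): 8 bp
  [134,143): 9 bp
  [143,153): 10 bp
  [153,157): 4 bp

[4,4,4,5,5,6,7,7,8,9,9,9,10,10,10,10,12,13,15]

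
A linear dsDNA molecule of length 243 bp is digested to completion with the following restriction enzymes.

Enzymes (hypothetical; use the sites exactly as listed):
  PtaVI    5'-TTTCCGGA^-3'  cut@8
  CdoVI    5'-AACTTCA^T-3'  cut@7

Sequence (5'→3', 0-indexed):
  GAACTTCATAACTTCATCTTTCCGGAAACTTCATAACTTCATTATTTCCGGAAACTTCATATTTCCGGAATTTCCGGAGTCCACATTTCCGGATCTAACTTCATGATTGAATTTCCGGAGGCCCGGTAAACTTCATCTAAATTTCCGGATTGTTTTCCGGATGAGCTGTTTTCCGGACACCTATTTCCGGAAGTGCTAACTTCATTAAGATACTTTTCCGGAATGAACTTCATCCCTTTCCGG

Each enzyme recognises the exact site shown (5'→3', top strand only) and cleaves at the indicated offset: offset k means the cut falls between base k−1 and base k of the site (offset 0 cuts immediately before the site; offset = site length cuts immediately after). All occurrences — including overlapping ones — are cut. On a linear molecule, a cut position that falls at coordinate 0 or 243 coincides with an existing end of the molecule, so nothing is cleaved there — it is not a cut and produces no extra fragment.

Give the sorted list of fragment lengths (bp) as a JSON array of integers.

[7,7,8,8,8,9,10,10,10,10,11,11,12,13,14,14,15,16,16,16,18]

Scan for sites:
  PtaVI TTTCCGGA/8: at [18, 44, 61, 70, 85, 111, 141, 153, 169, 183, 214] ⇒ [26, 52, 69, 78, 93, 119, 149, 161, 177, 191, 222]
  CdoVI AACTTCAT/7: at [1, 9, 26, 34, 52, 96, 128, 197, 225] ⇒ [8, 16, 33, 41, 59, 103, 135, 204, 232]

All cut coordinates (distinct, sorted): [8, 16, 26, 33, 41, 52, 59, 69, 78, 93, 103, 119, 135, 149, 161, 177, 191, 204, 222, 232]

Fragment lengths:
  [0,8): 8 bp
  [8,16): 8 bp
  [16,26): 10 bp
  [26,33): 7 bp
  [33,41): 8 bp
  [41,52): 11 bp
  [52,59): 7 bp
  [59,69): 10 bp
  [69,78): 9 bp
  [78,93): 15 bp
  [93,103): 10 bp
  [103,119): 16 bp
  [119,135): 16 bp
  [135,149): 14 bp
  [149,161): 12 bp
  [161,177): 16 bp
  [177,191): 14 bp
  [191,204): 13 bp
  [204,222): 18 bp
  [222,232): 10 bp
  [232,243): 11 bp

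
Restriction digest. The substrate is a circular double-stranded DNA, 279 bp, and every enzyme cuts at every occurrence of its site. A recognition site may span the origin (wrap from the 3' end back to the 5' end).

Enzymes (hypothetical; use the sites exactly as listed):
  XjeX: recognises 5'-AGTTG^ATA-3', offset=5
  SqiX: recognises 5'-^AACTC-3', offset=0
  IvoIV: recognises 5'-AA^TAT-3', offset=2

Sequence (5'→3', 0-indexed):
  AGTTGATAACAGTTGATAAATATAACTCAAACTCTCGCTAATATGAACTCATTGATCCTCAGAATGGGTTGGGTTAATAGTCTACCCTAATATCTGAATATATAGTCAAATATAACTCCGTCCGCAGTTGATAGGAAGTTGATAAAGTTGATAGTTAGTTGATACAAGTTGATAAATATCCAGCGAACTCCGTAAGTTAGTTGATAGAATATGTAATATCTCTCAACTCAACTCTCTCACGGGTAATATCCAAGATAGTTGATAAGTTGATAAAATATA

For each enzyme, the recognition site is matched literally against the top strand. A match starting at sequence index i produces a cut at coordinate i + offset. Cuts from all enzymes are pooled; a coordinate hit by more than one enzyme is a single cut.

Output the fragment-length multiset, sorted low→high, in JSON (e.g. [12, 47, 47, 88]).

[3,3,4,5,5,5,6,6,6,7,8,8,8,9,9,9,10,10,11,11,12,12,15,17,17,18,45]

Site scan:
  XjeX (AGTTGATA, off=5): starts [0, 10, 125, 136, 145, 156, 166, 198, 256, 264] → cuts [5, 15, 130, 141, 150, 161, 171, 203, 261, 269]
  SqiX (AACTC, off=0): starts [23, 29, 45, 113, 185, 224, 229] → cuts [23, 29, 45, 113, 185, 224, 229]
  IvoIV (AATAT, off=2): starts [18, 39, 88, 96, 108, 174, 207, 214, 244, 273] → cuts [20, 41, 90, 98, 110, 176, 209, 216, 246, 275]

All cut coordinates (distinct, sorted): [5, 15, 20, 23, 29, 41, 45, 90, 98, 110, 113, 130, 141, 150, 161, 171, 176, 185, 203, 209, 216, 224, 229, 246, 261, 269, 275]

Fragments:
  5→15: 10 bp
  15→20: 5 bp
  20→23: 3 bp
  23→29: 6 bp
  29→41: 12 bp
  41→45: 4 bp
  45→90: 45 bp
  90→98: 8 bp
  98→110: 12 bp
  110→113: 3 bp
  113→130: 17 bp
  130→141: 11 bp
  141→150: 9 bp
  150→161: 11 bp
  161→171: 10 bp
  171→176: 5 bp
  176→185: 9 bp
  185→203: 18 bp
  203→209: 6 bp
  209→216: 7 bp
  216→224: 8 bp
  224→229: 5 bp
  229→246: 17 bp
  246→261: 15 bp
  261→269: 8 bp
  269→275: 6 bp
  275→5 (wrap): 279-275+5 = 9 bp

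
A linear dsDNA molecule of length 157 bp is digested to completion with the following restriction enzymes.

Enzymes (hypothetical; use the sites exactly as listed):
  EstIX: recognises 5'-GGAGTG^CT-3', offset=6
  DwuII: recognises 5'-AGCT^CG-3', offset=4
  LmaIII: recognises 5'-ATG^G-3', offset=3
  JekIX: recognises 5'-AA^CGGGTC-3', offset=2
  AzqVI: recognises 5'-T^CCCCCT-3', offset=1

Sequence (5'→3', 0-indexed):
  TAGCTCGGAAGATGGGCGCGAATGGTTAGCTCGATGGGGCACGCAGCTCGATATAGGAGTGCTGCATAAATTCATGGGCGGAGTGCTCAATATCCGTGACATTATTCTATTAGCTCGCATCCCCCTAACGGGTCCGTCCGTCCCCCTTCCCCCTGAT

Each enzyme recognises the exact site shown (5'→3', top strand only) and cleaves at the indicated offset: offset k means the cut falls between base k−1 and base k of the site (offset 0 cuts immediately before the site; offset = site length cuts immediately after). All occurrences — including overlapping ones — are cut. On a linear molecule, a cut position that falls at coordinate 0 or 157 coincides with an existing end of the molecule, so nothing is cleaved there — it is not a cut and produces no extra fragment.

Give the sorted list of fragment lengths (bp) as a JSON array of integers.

[5,5,5,7,7,8,9,9,9,10,12,13,13,15,30]

Per-enzyme occurrences:
  EstIX GGAGTGCT/6: at [55, 79] ⇒ [61, 85]
  DwuII AGCTCG/4: at [1, 27, 44, 111] ⇒ [5, 31, 48, 115]
  LmaIII ATGG/3: at [11, 21, 33, 73] ⇒ [14, 24, 36, 76]
  JekIX AACGGGTC/2: at [126] ⇒ [128]
  AzqVI TCCCCCT/1: at [119, 140, 147] ⇒ [120, 141, 148]

Pooled cuts: [5, 14, 24, 31, 36, 48, 61, 76, 85, 115, 120, 128, 141, 148]

Fragment lengths:
  [0,5): 5 bp
  [5,14): 9 bp
  [14,24): 10 bp
  [24,31): 7 bp
  [31,36): 5 bp
  [36,48): 12 bp
  [48,61): 13 bp
  [61,76): 15 bp
  [76,85): 9 bp
  [85,115): 30 bp
  [115,120): 5 bp
  [120,128): 8 bp
  [128,141): 13 bp
  [141,148): 7 bp
  [148,157): 9 bp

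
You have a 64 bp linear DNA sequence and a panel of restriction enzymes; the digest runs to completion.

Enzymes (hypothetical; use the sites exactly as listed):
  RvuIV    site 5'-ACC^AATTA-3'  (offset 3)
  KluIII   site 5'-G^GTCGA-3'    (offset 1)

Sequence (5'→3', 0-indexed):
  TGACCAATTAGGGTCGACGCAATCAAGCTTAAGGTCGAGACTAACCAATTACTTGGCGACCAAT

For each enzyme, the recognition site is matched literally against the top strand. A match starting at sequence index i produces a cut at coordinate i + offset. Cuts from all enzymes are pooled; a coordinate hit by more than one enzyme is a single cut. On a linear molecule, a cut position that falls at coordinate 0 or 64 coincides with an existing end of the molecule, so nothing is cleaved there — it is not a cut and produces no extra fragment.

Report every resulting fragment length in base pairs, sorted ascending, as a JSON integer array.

Scan for sites:
  RvuIV ACCAATTA/3: at [2, 43] ⇒ [5, 46]
  KluIII GGTCGA/1: at [11, 32] ⇒ [12, 33]

Pooled cuts: [5, 12, 33, 46]

Fragment lengths:
  [0,5): 5 bp
  [5,12): 7 bp
  [12,33): 21 bp
  [33,46): 13 bp
  [46,64): 18 bp

[5,7,13,18,21]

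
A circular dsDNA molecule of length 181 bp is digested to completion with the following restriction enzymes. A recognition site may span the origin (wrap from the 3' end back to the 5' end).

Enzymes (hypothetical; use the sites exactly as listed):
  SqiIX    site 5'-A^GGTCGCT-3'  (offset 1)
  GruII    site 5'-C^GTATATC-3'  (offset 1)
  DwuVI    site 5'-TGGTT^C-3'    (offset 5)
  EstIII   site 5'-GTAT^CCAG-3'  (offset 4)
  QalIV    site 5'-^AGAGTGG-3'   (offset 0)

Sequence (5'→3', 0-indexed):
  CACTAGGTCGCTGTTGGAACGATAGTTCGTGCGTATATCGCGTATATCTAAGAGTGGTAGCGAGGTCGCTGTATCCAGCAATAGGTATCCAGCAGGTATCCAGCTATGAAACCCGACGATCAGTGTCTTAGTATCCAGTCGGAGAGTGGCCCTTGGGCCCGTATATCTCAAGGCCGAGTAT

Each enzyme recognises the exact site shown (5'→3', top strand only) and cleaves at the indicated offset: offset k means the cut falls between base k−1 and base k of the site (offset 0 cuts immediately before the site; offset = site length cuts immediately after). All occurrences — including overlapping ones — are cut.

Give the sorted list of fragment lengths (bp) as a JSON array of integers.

[8,9,9,11,11,13,14,18,26,27,35]

Per-enzyme occurrences:
  SqiIX (AGGTCGCT, off=1): starts [4, 62] → cuts [5, 63]
  GruII (CGTATATC, off=1): starts [31, 40, 159] → cuts [32, 41, 160]
  DwuVI (TGGTTC, off=5): no sites
  EstIII (GTATCCAG, off=4): starts [70, 84, 95, 130] → cuts [74, 88, 99, 134]
  QalIV (AGAGTGG, off=0): starts [50, 142] → cuts [50, 142]

All cut coordinates (distinct, sorted): [5, 32, 41, 50, 63, 74, 88, 99, 134, 142, 160]

Fragment lengths:
  5→32: 27 bp
  32→41: 9 bp
  41→50: 9 bp
  50→63: 13 bp
  63→74: 11 bp
  74→88: 14 bp
  88→99: 11 bp
  99→134: 35 bp
  134→142: 8 bp
  142→160: 18 bp
  160→5 (wrap): 181-160+5 = 26 bp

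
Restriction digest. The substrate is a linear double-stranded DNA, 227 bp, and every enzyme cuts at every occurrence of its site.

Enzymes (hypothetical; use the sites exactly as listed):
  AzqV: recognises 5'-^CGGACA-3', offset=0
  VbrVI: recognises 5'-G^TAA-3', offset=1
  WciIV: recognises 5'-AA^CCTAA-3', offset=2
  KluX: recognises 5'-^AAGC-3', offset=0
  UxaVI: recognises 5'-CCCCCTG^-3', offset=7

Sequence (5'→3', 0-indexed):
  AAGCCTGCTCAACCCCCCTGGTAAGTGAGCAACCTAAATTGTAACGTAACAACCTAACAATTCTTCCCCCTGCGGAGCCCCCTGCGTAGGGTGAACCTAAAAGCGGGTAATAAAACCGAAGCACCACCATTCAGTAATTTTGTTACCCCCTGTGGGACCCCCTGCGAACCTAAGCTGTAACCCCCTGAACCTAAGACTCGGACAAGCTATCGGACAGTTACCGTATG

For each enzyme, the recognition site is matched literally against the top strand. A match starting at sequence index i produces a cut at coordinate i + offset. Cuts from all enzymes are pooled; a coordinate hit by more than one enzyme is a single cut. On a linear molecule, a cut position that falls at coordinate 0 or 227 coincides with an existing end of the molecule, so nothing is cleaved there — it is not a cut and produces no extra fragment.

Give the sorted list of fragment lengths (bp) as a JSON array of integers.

Site scan:
  AzqV CGGACA/0: at [198, 210] ⇒ [198, 210]
  VbrVI GTAA/1: at [20, 40, 45, 106, 133, 176] ⇒ [21, 41, 46, 107, 134, 177]
  WciIV AACCTAA/2: at [30, 50, 93, 166, 187] ⇒ [32, 52, 95, 168, 189]
  KluX AAGC/0: at [0, 100, 118, 171, 203] ⇒ [100, 118, 171, 203] (position 0 is a terminus of the linear molecule — no cut)
  UxaVI CCCCCTG/7: at [13, 65, 77, 145, 157, 180] ⇒ [20, 72, 84, 152, 164, 187]

Pooled cuts: [20, 21, 32, 41, 46, 52, 72, 84, 95, 100, 107, 118, 134, 152, 164, 168, 171, 177, 187, 189, 198, 203, 210]

Fragment lengths:
  [0,20): 20 bp
  [20,21): 1 bp
  [21,32): 11 bp
  [32,41): 9 bp
  [41,46): 5 bp
  [46,52): 6 bp
  [52,72): 20 bp
  [72,84): 12 bp
  [84,95): 11 bp
  [95,100): 5 bp
  [100,107): 7 bp
  [107,118): 11 bp
  [118,134): 16 bp
  [134,152): 18 bp
  [152,164): 12 bp
  [164,168): 4 bp
  [168,171): 3 bp
  [171,177): 6 bp
  [177,187): 10 bp
  [187,189): 2 bp
  [189,198): 9 bp
  [198,203): 5 bp
  [203,210): 7 bp
  [210,227): 17 bp

[1,2,3,4,5,5,5,6,6,7,7,9,9,10,11,11,11,12,12,16,17,18,20,20]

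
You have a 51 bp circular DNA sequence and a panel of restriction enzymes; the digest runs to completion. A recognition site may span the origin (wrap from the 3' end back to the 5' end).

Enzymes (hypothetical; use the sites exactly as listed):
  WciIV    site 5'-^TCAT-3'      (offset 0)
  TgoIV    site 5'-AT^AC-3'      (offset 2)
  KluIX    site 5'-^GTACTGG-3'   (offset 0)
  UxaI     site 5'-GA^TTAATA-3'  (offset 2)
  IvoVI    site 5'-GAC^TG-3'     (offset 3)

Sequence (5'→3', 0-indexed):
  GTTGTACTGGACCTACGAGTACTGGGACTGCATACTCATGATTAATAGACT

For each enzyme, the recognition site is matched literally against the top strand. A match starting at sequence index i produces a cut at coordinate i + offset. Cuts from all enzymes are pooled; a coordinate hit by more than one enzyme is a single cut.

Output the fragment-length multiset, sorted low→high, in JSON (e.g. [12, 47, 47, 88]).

Per-enzyme occurrences:
  WciIV TCAT/0: at [35] ⇒ [35]
  TgoIV ATAC/2: at [31] ⇒ [33]
  KluIX GTACTGG/0: at [3, 18] ⇒ [3, 18]
  UxaI GATTAATA/2: at [39] ⇒ [41]
  IvoVI GACTG/3: at [25, 47] ⇒ [28, 50]

Pooled cuts: [3, 18, 28, 33, 35, 41, 50]

Fragment lengths:
  3→18: 15 bp
  18→28: 10 bp
  28→33: 5 bp
  33→35: 2 bp
  35→41: 6 bp
  41→50: 9 bp
  50→3 (wrap): 51-50+3 = 4 bp

[2,4,5,6,9,10,15]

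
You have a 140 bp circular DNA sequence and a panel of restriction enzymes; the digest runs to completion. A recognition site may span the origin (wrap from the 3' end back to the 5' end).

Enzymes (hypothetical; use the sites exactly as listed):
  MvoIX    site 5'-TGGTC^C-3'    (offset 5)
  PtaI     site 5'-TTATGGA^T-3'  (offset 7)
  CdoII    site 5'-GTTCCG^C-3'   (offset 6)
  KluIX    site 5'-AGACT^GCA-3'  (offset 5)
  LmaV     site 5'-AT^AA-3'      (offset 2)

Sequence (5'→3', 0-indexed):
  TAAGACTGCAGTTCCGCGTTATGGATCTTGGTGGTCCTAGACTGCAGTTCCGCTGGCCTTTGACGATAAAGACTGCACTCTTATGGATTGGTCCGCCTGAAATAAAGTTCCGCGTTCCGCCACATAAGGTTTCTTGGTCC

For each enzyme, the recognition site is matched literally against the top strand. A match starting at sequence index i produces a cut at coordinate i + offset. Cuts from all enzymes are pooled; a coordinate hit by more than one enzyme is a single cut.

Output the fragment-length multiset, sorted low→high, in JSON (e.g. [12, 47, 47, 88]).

Scan for sites:
  MvoIX (TGGTCC, off=5): starts [31, 88, 134] → cuts [36, 93, 139]
  PtaI (TTATGGAT, off=7): starts [18, 80] → cuts [25, 87]
  CdoII (GTTCCGC, off=6): starts [10, 46, 106, 113] → cuts [16, 52, 112, 119]
  KluIX (AGACTGCA, off=5): starts [2, 38, 69] → cuts [7, 43, 74]
  LmaV (ATAA, off=2): starts [65, 101, 123] → cuts [67, 103, 125]

Pooled cuts: [7, 16, 25, 36, 43, 52, 67, 74, 87, 93, 103, 112, 119, 125, 139]

Fragment lengths:
  7→16: 9 bp
  16→25: 9 bp
  25→36: 11 bp
  36→43: 7 bp
  43→52: 9 bp
  52→67: 15 bp
  67→74: 7 bp
  74→87: 13 bp
  87→93: 6 bp
  93→103: 10 bp
  103→112: 9 bp
  112→119: 7 bp
  119→125: 6 bp
  125→139: 14 bp
  139→7 (wrap): 140-139+7 = 8 bp

[6,6,7,7,7,8,9,9,9,9,10,11,13,14,15]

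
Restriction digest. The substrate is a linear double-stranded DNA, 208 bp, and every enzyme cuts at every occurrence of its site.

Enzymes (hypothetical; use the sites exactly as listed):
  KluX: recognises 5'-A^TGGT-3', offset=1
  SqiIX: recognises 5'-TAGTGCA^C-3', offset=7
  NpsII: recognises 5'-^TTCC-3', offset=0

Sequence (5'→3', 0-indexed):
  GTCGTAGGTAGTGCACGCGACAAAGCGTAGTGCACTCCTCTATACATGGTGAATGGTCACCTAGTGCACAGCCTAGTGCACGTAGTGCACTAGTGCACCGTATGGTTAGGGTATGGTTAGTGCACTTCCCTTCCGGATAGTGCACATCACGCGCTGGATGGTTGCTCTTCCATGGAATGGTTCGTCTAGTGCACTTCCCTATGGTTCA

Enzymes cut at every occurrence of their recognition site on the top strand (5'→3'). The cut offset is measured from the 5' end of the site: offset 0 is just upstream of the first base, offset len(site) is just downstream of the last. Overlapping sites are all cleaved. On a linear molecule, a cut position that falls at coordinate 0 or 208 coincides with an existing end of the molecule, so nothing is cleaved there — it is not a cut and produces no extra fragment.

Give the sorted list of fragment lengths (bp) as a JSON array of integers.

Scan for sites:
  KluX ATGGT/1: at [45, 52, 101, 112, 157, 176, 200] ⇒ [46, 53, 102, 113, 158, 177, 201]
  SqiIX TAGTGCAC/7: at [8, 27, 61, 73, 82, 90, 117, 137, 186] ⇒ [15, 34, 68, 80, 89, 97, 124, 144, 193]
  NpsII TTCC/0: at [125, 130, 167, 194] ⇒ [125, 130, 167, 194]

Pooled cuts: [15, 34, 46, 53, 68, 80, 89, 97, 102, 113, 124, 125, 130, 144, 158, 167, 177, 193, 194, 201]

Fragments:
  [0,15): 15 bp
  [15,34): 19 bp
  [34,46): 12 bp
  [46,53): 7 bp
  [53,68): 15 bp
  [68,80): 12 bp
  [80,89): 9 bp
  [89,97): 8 bp
  [97,102): 5 bp
  [102,113): 11 bp
  [113,124): 11 bp
  [124,125): 1 bp
  [125,130): 5 bp
  [130,144): 14 bp
  [144,158): 14 bp
  [158,167): 9 bp
  [167,177): 10 bp
  [177,193): 16 bp
  [193,194): 1 bp
  [194,201): 7 bp
  [201,208): 7 bp

[1,1,5,5,7,7,7,8,9,9,10,11,11,12,12,14,14,15,15,16,19]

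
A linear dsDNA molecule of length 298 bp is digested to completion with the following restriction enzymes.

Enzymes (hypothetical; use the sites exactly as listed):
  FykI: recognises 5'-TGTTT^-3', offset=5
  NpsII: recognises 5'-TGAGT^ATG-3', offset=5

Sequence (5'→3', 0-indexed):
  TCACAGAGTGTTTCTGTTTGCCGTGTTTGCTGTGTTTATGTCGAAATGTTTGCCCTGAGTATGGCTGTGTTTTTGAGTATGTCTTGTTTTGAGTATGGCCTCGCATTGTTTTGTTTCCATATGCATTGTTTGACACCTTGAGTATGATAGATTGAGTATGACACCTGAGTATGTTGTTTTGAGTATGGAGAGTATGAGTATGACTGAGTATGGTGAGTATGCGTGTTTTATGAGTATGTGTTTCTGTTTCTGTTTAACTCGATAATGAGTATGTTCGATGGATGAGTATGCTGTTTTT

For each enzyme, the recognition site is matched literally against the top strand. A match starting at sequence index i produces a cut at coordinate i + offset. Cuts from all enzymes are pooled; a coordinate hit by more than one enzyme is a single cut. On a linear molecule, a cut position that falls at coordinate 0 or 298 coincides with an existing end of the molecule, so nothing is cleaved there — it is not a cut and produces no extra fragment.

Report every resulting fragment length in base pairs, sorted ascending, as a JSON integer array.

Per-enzyme occurrences:
  FykI TGTTT/5: at [8, 14, 23, 32, 46, 67, 84, 106, 111, 126, 174, 223, 238, 244, 250, 291] ⇒ [13, 19, 28, 37, 51, 72, 89, 111, 116, 131, 179, 228, 243, 249, 255, 296]
  NpsII TGAGTATG/5: at [55, 73, 89, 138, 152, 165, 179, 194, 204, 213, 230, 265, 282] ⇒ [60, 78, 94, 143, 157, 170, 184, 199, 209, 218, 235, 270, 287]

Pooled cuts: [13, 19, 28, 37, 51, 60, 72, 78, 89, 94, 111, 116, 131, 143, 157, 170, 179, 184, 199, 209, 218, 228, 235, 243, 249, 255, 270, 287, 296]

Fragments:
  [0,13): 13 bp
  [13,19): 6 bp
  [19,28): 9 bp
  [28,37): 9 bp
  [37,51): 14 bp
  [51,60): 9 bp
  [60,72): 12 bp
  [72,78): 6 bp
  [78,89): 11 bp
  [89,94): 5 bp
  [94,111): 17 bp
  [111,116): 5 bp
  [116,131): 15 bp
  [131,143): 12 bp
  [143,157): 14 bp
  [157,170): 13 bp
  [170,179): 9 bp
  [179,184): 5 bp
  [184,199): 15 bp
  [199,209): 10 bp
  [209,218): 9 bp
  [218,228): 10 bp
  [228,235): 7 bp
  [235,243): 8 bp
  [243,249): 6 bp
  [249,255): 6 bp
  [255,270): 15 bp
  [270,287): 17 bp
  [287,296): 9 bp
  [296,298): 2 bp

[2,5,5,5,6,6,6,6,7,8,9,9,9,9,9,9,10,10,11,12,12,13,13,14,14,15,15,15,17,17]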